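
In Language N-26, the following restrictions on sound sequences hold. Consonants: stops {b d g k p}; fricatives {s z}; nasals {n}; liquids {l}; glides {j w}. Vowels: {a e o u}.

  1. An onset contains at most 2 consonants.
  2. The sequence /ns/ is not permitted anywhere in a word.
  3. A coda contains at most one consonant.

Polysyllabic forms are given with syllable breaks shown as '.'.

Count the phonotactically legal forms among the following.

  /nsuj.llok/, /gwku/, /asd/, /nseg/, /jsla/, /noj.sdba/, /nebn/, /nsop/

/nsuj.llok/ — violates constraint 2: contains banned sequence /ns/ → phonotactically illegal
/gwku/ — violates constraint 1: syllable 1 onset /gwk/ has 3 consonants (> 2) → phonotactically illegal
/asd/ — violates constraint 3: syllable 1 coda /sd/ has 2 consonants (> 1) → phonotactically illegal
/nseg/ — violates constraint 2: contains banned sequence /ns/ → phonotactically illegal
/jsla/ — violates constraint 1: syllable 1 onset /jsl/ has 3 consonants (> 2) → phonotactically illegal
/noj.sdba/ — violates constraint 1: syllable 2 onset /sdb/ has 3 consonants (> 2) → phonotactically illegal
/nebn/ — violates constraint 3: syllable 1 coda /bn/ has 2 consonants (> 1) → phonotactically illegal
/nsop/ — violates constraint 2: contains banned sequence /ns/ → phonotactically illegal
No form is phonotactically legal → 0.

0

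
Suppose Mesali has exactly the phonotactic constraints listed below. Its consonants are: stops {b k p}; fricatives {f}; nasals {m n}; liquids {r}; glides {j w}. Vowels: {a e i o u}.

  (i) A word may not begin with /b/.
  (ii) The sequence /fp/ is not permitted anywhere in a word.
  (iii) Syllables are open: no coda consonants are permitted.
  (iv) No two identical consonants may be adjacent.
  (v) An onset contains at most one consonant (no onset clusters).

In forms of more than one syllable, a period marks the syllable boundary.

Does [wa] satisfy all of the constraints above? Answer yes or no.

yes

[wa] — σ1 onset /w/, coda /∅/ ok → licit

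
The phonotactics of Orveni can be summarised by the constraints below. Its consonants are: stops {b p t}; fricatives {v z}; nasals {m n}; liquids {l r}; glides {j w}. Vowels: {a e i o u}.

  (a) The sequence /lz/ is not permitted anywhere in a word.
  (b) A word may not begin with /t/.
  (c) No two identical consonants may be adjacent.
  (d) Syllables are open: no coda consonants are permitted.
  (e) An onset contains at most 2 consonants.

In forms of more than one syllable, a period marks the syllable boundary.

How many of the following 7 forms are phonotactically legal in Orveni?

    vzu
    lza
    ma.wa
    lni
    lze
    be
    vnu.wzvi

vzu — σ1 onset /vz/ (2C), coda /∅/ ok → phonotactically legal
lza — violates constraint (a): contains banned sequence /lz/ → phonotactically illegal
ma.wa — σ1 onset /m/, coda /∅/ ok; σ2 onset /w/, coda /∅/ ok → phonotactically legal
lni — σ1 onset /ln/ (2C), coda /∅/ ok → phonotactically legal
lze — violates constraint (a): contains banned sequence /lz/ → phonotactically illegal
be — σ1 onset /b/, coda /∅/ ok → phonotactically legal
vnu.wzvi — violates constraint (e): syllable 2 onset /wzv/ has 3 consonants (> 2) → phonotactically illegal
Phonotactically legal: vzu, ma.wa, lni, be → 4.

4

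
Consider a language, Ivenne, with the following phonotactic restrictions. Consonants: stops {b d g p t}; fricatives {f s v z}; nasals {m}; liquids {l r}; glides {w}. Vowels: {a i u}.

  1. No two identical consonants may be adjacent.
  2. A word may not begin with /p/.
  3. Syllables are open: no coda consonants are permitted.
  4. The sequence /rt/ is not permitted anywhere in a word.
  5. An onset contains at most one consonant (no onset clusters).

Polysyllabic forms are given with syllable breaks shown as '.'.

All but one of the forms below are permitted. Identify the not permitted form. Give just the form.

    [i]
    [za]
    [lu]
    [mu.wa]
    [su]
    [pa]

[i] — σ1 onset /∅/, coda /∅/ ok → permitted
[za] — σ1 onset /z/, coda /∅/ ok → permitted
[lu] — σ1 onset /l/, coda /∅/ ok → permitted
[mu.wa] — σ1 onset /m/, coda /∅/ ok; σ2 onset /w/, coda /∅/ ok → permitted
[su] — σ1 onset /s/, coda /∅/ ok → permitted
[pa] — violates constraint 2: word begins with /p/ → not permitted

[pa]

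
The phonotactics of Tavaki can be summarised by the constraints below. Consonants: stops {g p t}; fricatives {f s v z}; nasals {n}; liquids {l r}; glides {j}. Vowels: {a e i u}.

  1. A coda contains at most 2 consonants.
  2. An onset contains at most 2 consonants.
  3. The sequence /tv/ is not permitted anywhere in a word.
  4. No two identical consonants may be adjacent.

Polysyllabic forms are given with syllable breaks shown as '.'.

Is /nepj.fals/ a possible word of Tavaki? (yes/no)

yes

/nepj.fals/ — σ1 onset /n/, coda /pj/ (2C) ok; σ2 onset /f/, coda /ls/ (2C) ok → well-formed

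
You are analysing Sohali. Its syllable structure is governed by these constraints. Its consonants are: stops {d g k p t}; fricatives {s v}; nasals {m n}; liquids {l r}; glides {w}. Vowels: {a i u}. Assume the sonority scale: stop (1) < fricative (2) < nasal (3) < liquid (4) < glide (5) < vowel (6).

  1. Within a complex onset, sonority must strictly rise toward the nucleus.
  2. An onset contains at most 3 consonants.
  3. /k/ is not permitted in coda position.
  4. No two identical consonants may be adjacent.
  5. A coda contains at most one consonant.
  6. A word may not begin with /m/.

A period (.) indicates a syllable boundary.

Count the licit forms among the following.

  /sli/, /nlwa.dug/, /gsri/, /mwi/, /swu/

4

/sli/ — σ1 onset /sl/ (2→4 rises), coda /∅/ ok → licit
/nlwa.dug/ — σ1 onset /nlw/ (3→4→5 rises), coda /∅/ ok; σ2 onset /d/, coda /g/ ok → licit
/gsri/ — σ1 onset /gsr/ (1→2→4 rises), coda /∅/ ok → licit
/mwi/ — violates constraint 6: word begins with /m/ → illicit
/swu/ — σ1 onset /sw/ (2→5 rises), coda /∅/ ok → licit
Licit: /sli/, /nlwa.dug/, /gsri/, /swu/ → 4.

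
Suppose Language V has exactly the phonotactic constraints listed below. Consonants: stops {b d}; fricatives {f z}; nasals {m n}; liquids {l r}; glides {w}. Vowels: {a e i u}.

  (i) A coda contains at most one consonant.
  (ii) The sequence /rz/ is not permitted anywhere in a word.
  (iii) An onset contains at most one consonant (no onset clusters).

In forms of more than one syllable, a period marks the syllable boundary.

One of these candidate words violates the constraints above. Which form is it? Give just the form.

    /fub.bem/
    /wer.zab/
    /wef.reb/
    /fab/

/fub.bem/ — σ1 onset /f/, coda /b/ ok; σ2 onset /b/, coda /m/ ok → licit
/wer.zab/ — violates constraint (ii): contains banned sequence /rz/ → illicit
/wef.reb/ — σ1 onset /w/, coda /f/ ok; σ2 onset /r/, coda /b/ ok → licit
/fab/ — σ1 onset /f/, coda /b/ ok → licit

/wer.zab/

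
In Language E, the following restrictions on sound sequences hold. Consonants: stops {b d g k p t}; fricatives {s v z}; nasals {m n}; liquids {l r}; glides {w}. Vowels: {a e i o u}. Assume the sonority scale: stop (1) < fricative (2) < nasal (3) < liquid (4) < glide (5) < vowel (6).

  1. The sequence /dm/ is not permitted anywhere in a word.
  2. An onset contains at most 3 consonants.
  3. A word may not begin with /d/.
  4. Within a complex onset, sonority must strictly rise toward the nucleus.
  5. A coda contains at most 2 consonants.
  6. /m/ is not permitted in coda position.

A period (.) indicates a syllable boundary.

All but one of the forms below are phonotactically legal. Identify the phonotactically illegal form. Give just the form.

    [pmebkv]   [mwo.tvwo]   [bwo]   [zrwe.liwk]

[pmebkv]

[pmebkv] — violates constraint 5: syllable 1 coda /bkv/ has 3 consonants (> 2) → phonotactically illegal
[mwo.tvwo] — σ1 onset /mw/ (3→5 rises), coda /∅/ ok; σ2 onset /tvw/ (1→2→5 rises), coda /∅/ ok → phonotactically legal
[bwo] — σ1 onset /bw/ (1→5 rises), coda /∅/ ok → phonotactically legal
[zrwe.liwk] — σ1 onset /zrw/ (2→4→5 rises), coda /∅/ ok; σ2 onset /l/, coda /wk/ (2C) ok → phonotactically legal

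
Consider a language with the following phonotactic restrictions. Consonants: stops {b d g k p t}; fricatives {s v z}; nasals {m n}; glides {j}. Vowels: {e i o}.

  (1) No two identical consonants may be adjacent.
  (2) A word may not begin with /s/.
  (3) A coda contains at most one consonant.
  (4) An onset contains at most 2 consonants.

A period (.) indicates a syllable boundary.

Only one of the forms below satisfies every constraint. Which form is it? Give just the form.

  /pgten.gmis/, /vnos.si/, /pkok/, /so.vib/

/pkok/

/pgten.gmis/ — violates constraint 4: syllable 1 onset /pgt/ has 3 consonants (> 2) → illicit
/vnos.si/ — violates constraint 1: adjacent identical consonants /ss/ → illicit
/pkok/ — σ1 onset /pk/ (2C), coda /k/ ok → licit
/so.vib/ — violates constraint 2: word begins with /s/ → illicit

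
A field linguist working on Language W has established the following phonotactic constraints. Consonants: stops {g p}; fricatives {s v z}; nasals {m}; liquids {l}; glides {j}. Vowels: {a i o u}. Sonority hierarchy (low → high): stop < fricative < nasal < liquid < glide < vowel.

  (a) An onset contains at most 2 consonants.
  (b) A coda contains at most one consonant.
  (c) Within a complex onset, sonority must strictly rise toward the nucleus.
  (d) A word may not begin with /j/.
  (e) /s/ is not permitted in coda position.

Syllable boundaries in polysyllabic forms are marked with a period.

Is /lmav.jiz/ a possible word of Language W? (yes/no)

/lmav.jiz/ — violates constraint (c): syllable 1 onset /lm/: /l/ (liquid, 4) → /m/ (nasal, 3) does not rise → illicit

no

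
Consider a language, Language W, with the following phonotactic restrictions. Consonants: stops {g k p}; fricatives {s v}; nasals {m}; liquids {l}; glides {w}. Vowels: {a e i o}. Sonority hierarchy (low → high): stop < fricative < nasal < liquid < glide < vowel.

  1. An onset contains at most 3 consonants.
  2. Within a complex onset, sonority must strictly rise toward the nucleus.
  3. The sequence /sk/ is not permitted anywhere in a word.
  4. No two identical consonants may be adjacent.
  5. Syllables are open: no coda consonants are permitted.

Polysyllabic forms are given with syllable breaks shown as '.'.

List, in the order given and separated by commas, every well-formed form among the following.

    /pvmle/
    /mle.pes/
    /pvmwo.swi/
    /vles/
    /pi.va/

/pi.va/

/pvmle/ — violates constraint 1: syllable 1 onset /pvml/ has 4 consonants (> 3) → ill-formed
/mle.pes/ — violates constraint 5: syllable 2 coda /s/ has 1 consonant (> 0) → ill-formed
/pvmwo.swi/ — violates constraint 1: syllable 1 onset /pvmw/ has 4 consonants (> 3) → ill-formed
/vles/ — violates constraint 5: syllable 1 coda /s/ has 1 consonant (> 0) → ill-formed
/pi.va/ — σ1 onset /p/, coda /∅/ ok; σ2 onset /v/, coda /∅/ ok → well-formed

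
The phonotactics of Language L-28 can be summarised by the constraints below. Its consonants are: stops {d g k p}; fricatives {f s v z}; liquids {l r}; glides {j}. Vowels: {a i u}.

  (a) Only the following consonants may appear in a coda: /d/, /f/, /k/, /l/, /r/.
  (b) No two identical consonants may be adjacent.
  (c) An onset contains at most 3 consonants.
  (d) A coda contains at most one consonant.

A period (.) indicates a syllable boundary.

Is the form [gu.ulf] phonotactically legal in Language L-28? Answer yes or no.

no

[gu.ulf] — violates constraint (d): syllable 2 coda /lf/ has 2 consonants (> 1) → phonotactically illegal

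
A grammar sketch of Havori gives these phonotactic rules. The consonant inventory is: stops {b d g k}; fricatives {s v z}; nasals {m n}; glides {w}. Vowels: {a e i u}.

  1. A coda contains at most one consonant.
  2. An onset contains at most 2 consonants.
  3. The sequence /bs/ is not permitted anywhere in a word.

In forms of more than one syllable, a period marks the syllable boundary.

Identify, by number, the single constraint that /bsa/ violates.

/bsa/: contains banned sequence /bs/.
This is a violation of constraint 3: "The sequence /bs/ is not permitted anywhere in a word."
The remaining constraints (1, 2) are satisfied.

3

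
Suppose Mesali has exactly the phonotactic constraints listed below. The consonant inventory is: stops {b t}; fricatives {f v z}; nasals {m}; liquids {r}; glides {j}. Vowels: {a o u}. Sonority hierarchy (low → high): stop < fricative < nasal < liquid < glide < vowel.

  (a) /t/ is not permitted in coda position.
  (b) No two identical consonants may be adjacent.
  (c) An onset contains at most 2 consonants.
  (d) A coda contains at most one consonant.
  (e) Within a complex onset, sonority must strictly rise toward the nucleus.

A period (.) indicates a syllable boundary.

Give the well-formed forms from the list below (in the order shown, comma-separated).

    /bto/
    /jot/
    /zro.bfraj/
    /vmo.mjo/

/bto/ — violates constraint (e): syllable 1 onset /bt/: /b/ (stop, 1) → /t/ (stop, 1) does not rise → ill-formed
/jot/ — violates constraint (a): syllable 1 coda contains /t/ → ill-formed
/zro.bfraj/ — violates constraint (c): syllable 2 onset /bfr/ has 3 consonants (> 2) → ill-formed
/vmo.mjo/ — σ1 onset /vm/ (2→3 rises), coda /∅/ ok; σ2 onset /mj/ (3→5 rises), coda /∅/ ok → well-formed

/vmo.mjo/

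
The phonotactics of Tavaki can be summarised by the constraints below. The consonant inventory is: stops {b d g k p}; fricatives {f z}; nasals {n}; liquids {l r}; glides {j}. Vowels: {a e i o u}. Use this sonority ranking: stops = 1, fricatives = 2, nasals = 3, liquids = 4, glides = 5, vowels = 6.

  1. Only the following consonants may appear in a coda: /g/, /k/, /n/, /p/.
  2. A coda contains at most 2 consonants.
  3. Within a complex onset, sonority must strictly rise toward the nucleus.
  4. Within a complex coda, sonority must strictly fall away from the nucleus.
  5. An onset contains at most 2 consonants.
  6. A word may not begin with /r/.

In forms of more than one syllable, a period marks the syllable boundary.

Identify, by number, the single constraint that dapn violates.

dapn: syllable 1 coda /pn/: /p/ (stop, 1) → /n/ (nasal, 3) does not fall.
This is a violation of constraint 4: "Within a complex coda, sonority must strictly fall away from the nucleus."
The remaining constraints (1, 2, 3, 5, 6) are satisfied.

4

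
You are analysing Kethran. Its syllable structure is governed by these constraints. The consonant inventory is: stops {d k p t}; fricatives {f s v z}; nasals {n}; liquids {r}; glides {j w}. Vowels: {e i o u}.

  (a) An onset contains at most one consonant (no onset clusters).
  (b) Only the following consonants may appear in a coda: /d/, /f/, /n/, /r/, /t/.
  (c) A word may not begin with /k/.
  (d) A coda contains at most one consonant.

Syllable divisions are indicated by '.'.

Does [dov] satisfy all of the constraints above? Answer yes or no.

no

[dov] — violates constraint (b): syllable 1 coda contains /v/, which is not a licensed coda consonant → phonotactically illegal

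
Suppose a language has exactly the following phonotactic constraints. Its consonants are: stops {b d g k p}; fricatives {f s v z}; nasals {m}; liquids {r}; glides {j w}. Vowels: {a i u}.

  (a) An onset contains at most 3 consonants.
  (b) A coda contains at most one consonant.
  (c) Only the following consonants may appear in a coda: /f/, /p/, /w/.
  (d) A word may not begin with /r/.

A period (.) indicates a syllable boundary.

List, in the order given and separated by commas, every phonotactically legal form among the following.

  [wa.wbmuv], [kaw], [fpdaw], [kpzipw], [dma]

[kaw], [fpdaw], [dma]

[wa.wbmuv] — violates constraint (c): syllable 2 coda contains /v/, which is not a licensed coda consonant → phonotactically illegal
[kaw] — σ1 onset /k/, coda /w/ ok → phonotactically legal
[fpdaw] — σ1 onset /fpd/ (3C), coda /w/ ok → phonotactically legal
[kpzipw] — violates constraint (b): syllable 1 coda /pw/ has 2 consonants (> 1) → phonotactically illegal
[dma] — σ1 onset /dm/ (2C), coda /∅/ ok → phonotactically legal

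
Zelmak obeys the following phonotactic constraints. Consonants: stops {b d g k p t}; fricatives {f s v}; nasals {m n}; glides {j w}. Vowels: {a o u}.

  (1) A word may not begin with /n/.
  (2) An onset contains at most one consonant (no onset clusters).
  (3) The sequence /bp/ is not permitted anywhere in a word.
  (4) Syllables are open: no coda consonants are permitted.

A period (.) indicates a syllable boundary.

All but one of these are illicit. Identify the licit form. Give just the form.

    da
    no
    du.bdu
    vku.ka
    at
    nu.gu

da — σ1 onset /d/, coda /∅/ ok → licit
no — violates constraint 1: word begins with /n/ → illicit
du.bdu — violates constraint 2: syllable 2 onset /bd/ has 2 consonants (> 1) → illicit
vku.ka — violates constraint 2: syllable 1 onset /vk/ has 2 consonants (> 1) → illicit
at — violates constraint 4: syllable 1 coda /t/ has 1 consonant (> 0) → illicit
nu.gu — violates constraint 1: word begins with /n/ → illicit

da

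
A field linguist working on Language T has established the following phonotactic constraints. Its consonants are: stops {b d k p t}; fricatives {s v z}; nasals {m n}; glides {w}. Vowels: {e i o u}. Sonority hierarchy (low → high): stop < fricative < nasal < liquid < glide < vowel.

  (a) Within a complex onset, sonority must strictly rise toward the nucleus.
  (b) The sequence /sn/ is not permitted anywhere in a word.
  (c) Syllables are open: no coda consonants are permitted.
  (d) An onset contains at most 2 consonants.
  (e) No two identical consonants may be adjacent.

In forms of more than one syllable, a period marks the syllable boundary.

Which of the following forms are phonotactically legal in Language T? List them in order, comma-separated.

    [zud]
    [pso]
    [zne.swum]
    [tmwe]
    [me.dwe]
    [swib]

[pso], [me.dwe]

[zud] — violates constraint (c): syllable 1 coda /d/ has 1 consonant (> 0) → phonotactically illegal
[pso] — σ1 onset /ps/ (1→2 rises), coda /∅/ ok → phonotactically legal
[zne.swum] — violates constraint (c): syllable 2 coda /m/ has 1 consonant (> 0) → phonotactically illegal
[tmwe] — violates constraint (d): syllable 1 onset /tmw/ has 3 consonants (> 2) → phonotactically illegal
[me.dwe] — σ1 onset /m/, coda /∅/ ok; σ2 onset /dw/ (1→5 rises), coda /∅/ ok → phonotactically legal
[swib] — violates constraint (c): syllable 1 coda /b/ has 1 consonant (> 0) → phonotactically illegal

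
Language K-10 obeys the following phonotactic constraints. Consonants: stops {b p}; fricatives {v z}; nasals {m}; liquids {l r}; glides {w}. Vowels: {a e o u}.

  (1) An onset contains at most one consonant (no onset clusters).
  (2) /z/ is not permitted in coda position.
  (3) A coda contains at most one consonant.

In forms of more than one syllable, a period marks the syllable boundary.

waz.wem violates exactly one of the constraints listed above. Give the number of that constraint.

2

waz.wem: syllable 1 coda contains /z/.
This is a violation of constraint 2: "/z/ is not permitted in coda position."
The remaining constraints (1, 3) are satisfied.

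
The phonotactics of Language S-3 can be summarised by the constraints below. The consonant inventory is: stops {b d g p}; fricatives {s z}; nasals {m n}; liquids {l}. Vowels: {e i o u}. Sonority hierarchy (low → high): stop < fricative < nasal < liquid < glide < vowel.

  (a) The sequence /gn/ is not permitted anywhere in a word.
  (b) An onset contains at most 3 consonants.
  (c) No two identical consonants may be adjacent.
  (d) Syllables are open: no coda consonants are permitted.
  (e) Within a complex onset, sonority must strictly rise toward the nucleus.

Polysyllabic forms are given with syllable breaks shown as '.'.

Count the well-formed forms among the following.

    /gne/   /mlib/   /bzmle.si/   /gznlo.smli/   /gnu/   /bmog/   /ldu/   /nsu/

/gne/ — violates constraint (a): contains banned sequence /gn/ → ill-formed
/mlib/ — violates constraint (d): syllable 1 coda /b/ has 1 consonant (> 0) → ill-formed
/bzmle.si/ — violates constraint (b): syllable 1 onset /bzml/ has 4 consonants (> 3) → ill-formed
/gznlo.smli/ — violates constraint (b): syllable 1 onset /gznl/ has 4 consonants (> 3) → ill-formed
/gnu/ — violates constraint (a): contains banned sequence /gn/ → ill-formed
/bmog/ — violates constraint (d): syllable 1 coda /g/ has 1 consonant (> 0) → ill-formed
/ldu/ — violates constraint (e): syllable 1 onset /ld/: /l/ (liquid, 4) → /d/ (stop, 1) does not rise → ill-formed
/nsu/ — violates constraint (e): syllable 1 onset /ns/: /n/ (nasal, 3) → /s/ (fricative, 2) does not rise → ill-formed
No form is well-formed → 0.

0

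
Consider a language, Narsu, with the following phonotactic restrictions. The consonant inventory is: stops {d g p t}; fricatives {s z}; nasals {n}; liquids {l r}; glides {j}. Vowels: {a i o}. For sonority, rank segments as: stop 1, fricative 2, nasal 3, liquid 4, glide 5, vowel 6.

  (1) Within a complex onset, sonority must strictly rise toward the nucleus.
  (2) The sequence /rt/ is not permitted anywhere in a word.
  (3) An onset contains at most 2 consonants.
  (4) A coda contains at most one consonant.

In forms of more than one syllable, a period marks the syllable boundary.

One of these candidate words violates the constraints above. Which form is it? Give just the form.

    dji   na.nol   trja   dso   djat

trja

dji — σ1 onset /dj/ (1→5 rises), coda /∅/ ok → licit
na.nol — σ1 onset /n/, coda /∅/ ok; σ2 onset /n/, coda /l/ ok → licit
trja — violates constraint 3: syllable 1 onset /trj/ has 3 consonants (> 2) → illicit
dso — σ1 onset /ds/ (1→2 rises), coda /∅/ ok → licit
djat — σ1 onset /dj/ (1→5 rises), coda /t/ ok → licit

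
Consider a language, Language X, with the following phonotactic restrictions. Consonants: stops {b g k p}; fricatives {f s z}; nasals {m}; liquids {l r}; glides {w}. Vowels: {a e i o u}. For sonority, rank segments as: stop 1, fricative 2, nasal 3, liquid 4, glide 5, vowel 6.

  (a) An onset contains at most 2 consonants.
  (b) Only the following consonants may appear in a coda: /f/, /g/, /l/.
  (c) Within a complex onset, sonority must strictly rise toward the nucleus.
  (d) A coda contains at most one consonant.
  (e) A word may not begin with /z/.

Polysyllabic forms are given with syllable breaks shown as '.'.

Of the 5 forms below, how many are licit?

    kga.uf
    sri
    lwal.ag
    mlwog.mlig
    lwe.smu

kga.uf — violates constraint (c): syllable 1 onset /kg/: /k/ (stop, 1) → /g/ (stop, 1) does not rise → illicit
sri — σ1 onset /sr/ (2→4 rises), coda /∅/ ok → licit
lwal.ag — σ1 onset /lw/ (4→5 rises), coda /l/ ok; σ2 onset /∅/, coda /g/ ok → licit
mlwog.mlig — violates constraint (a): syllable 1 onset /mlw/ has 3 consonants (> 2) → illicit
lwe.smu — σ1 onset /lw/ (4→5 rises), coda /∅/ ok; σ2 onset /sm/ (2→3 rises), coda /∅/ ok → licit
Licit: sri, lwal.ag, lwe.smu → 3.

3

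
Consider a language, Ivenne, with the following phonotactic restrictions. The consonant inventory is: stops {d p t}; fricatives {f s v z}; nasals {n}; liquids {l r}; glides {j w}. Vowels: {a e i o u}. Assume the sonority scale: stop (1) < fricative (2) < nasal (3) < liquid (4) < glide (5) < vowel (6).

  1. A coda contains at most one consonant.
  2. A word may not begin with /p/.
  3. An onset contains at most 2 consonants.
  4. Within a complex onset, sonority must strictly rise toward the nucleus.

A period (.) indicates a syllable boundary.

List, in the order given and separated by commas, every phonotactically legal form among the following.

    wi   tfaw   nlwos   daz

wi — σ1 onset /w/, coda /∅/ ok → phonotactically legal
tfaw — σ1 onset /tf/ (1→2 rises), coda /w/ ok → phonotactically legal
nlwos — violates constraint 3: syllable 1 onset /nlw/ has 3 consonants (> 2) → phonotactically illegal
daz — σ1 onset /d/, coda /z/ ok → phonotactically legal

wi, tfaw, daz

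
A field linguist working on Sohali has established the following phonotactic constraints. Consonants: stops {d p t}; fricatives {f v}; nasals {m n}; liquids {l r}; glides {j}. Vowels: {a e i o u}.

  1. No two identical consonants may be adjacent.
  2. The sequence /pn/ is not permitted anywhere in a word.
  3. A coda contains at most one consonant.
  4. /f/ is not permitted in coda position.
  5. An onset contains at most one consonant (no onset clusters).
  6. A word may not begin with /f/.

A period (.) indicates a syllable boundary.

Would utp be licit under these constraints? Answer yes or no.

no

utp — violates constraint 3: syllable 1 coda /tp/ has 2 consonants (> 1) → illicit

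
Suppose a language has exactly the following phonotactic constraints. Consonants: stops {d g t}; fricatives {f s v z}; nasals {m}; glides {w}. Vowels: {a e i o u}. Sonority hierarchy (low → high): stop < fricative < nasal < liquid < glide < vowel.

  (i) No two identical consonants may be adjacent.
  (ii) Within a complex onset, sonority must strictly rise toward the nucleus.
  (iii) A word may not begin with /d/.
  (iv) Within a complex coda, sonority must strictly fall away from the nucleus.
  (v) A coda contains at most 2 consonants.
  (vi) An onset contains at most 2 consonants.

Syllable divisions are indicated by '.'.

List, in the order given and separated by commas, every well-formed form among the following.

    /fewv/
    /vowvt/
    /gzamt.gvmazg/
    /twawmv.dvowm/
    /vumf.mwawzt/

/fewv/ — σ1 onset /f/, coda /wv/ (5→2 falls) ok → well-formed
/vowvt/ — violates constraint (v): syllable 1 coda /wvt/ has 3 consonants (> 2) → ill-formed
/gzamt.gvmazg/ — violates constraint (vi): syllable 2 onset /gvm/ has 3 consonants (> 2) → ill-formed
/twawmv.dvowm/ — violates constraint (v): syllable 1 coda /wmv/ has 3 consonants (> 2) → ill-formed
/vumf.mwawzt/ — violates constraint (v): syllable 2 coda /wzt/ has 3 consonants (> 2) → ill-formed

/fewv/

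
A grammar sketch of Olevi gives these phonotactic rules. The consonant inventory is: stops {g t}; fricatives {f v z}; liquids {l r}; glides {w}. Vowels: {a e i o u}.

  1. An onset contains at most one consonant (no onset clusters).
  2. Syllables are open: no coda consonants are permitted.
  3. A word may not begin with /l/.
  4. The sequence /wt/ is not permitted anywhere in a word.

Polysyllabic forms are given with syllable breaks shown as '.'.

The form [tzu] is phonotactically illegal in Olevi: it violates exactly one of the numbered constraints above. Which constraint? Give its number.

1

[tzu]: syllable 1 onset /tz/ has 2 consonants (> 1).
This is a violation of constraint 1: "An onset contains at most one consonant (no onset clusters)."
The remaining constraints (2, 3, 4) are satisfied.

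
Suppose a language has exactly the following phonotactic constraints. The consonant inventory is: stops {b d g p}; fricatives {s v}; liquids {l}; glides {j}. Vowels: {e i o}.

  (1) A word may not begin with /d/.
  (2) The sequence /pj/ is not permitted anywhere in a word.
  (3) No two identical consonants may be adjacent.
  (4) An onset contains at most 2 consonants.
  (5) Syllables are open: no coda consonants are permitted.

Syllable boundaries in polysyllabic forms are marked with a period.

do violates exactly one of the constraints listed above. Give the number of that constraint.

1

do: word begins with /d/.
This is a violation of constraint 1: "A word may not begin with /d/."
The remaining constraints (2, 3, 4, 5) are satisfied.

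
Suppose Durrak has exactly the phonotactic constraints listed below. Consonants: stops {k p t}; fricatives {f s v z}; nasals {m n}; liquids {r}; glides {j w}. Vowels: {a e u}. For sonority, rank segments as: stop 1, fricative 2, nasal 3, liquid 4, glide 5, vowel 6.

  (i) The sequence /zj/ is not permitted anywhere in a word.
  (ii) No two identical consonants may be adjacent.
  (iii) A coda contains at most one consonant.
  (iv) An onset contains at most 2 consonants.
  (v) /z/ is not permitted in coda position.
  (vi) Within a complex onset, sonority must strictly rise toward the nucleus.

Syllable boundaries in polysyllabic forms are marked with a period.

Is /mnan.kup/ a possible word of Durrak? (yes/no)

/mnan.kup/ — violates constraint (vi): syllable 1 onset /mn/: /m/ (nasal, 3) → /n/ (nasal, 3) does not rise → illicit

no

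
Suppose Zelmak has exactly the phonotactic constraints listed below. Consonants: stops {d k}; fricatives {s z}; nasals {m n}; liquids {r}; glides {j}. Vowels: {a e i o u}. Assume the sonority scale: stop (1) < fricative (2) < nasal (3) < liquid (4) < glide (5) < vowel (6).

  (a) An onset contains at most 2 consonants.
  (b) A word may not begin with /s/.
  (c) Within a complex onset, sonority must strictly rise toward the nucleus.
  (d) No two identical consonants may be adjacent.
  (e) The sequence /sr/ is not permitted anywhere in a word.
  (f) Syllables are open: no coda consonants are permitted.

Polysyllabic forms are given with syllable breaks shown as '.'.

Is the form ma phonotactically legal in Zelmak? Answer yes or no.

ma — σ1 onset /m/, coda /∅/ ok → phonotactically legal

yes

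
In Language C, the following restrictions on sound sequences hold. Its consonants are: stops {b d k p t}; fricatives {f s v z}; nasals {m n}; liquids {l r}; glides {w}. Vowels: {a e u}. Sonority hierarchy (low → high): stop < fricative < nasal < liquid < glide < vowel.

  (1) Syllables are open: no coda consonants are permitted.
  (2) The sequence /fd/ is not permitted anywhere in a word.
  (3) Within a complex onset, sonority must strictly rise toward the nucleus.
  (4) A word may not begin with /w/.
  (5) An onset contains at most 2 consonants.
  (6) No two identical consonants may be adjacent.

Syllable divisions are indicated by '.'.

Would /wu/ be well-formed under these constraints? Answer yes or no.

no

/wu/ — violates constraint 4: word begins with /w/ → ill-formed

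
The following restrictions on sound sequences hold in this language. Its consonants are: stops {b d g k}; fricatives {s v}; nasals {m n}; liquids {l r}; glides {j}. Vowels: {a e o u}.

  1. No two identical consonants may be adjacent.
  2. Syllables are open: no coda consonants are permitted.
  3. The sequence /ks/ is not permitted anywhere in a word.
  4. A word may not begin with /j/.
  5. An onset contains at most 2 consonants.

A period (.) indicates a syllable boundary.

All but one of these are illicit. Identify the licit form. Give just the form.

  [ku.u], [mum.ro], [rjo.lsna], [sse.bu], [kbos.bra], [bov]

[ku.u]

[ku.u] — σ1 onset /k/, coda /∅/ ok; σ2 onset /∅/, coda /∅/ ok → licit
[mum.ro] — violates constraint 2: syllable 1 coda /m/ has 1 consonant (> 0) → illicit
[rjo.lsna] — violates constraint 5: syllable 2 onset /lsn/ has 3 consonants (> 2) → illicit
[sse.bu] — violates constraint 1: adjacent identical consonants /ss/ → illicit
[kbos.bra] — violates constraint 2: syllable 1 coda /s/ has 1 consonant (> 0) → illicit
[bov] — violates constraint 2: syllable 1 coda /v/ has 1 consonant (> 0) → illicit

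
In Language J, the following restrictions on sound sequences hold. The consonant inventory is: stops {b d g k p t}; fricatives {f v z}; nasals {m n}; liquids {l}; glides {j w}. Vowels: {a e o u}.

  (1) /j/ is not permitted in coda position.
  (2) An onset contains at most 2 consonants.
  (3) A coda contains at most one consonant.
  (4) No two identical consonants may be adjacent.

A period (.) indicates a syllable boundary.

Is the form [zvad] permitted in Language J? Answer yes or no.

[zvad] — σ1 onset /zv/ (2C), coda /d/ ok → permitted

yes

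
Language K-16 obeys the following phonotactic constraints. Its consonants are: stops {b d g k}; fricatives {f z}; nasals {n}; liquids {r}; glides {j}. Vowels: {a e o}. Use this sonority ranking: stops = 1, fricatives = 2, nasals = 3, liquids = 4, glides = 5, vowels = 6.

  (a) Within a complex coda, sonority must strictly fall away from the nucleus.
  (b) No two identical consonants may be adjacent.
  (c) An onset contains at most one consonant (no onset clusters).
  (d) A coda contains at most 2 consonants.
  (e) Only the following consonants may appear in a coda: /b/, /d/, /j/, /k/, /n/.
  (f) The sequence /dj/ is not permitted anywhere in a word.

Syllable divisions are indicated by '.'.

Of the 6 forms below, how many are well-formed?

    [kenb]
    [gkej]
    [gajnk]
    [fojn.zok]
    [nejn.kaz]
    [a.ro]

3

[kenb] — σ1 onset /k/, coda /nb/ (3→1 falls) ok → well-formed
[gkej] — violates constraint (c): syllable 1 onset /gk/ has 2 consonants (> 1) → ill-formed
[gajnk] — violates constraint (d): syllable 1 coda /jnk/ has 3 consonants (> 2) → ill-formed
[fojn.zok] — σ1 onset /f/, coda /jn/ (5→3 falls) ok; σ2 onset /z/, coda /k/ ok → well-formed
[nejn.kaz] — violates constraint (e): syllable 2 coda contains /z/, which is not a licensed coda consonant → ill-formed
[a.ro] — σ1 onset /∅/, coda /∅/ ok; σ2 onset /r/, coda /∅/ ok → well-formed
Well-formed: [kenb], [fojn.zok], [a.ro] → 3.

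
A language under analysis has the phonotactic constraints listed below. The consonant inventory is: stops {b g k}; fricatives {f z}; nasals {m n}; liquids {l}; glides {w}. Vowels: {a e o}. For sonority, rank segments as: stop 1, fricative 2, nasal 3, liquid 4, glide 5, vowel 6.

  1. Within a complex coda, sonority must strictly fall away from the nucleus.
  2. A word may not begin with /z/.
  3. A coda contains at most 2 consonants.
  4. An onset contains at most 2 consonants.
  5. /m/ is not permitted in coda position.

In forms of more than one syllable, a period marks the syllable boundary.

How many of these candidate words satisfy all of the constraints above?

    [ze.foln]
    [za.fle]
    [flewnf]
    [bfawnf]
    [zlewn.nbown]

[ze.foln] — violates constraint 2: word begins with /z/ → ill-formed
[za.fle] — violates constraint 2: word begins with /z/ → ill-formed
[flewnf] — violates constraint 3: syllable 1 coda /wnf/ has 3 consonants (> 2) → ill-formed
[bfawnf] — violates constraint 3: syllable 1 coda /wnf/ has 3 consonants (> 2) → ill-formed
[zlewn.nbown] — violates constraint 2: word begins with /z/ → ill-formed
No form is well-formed → 0.

0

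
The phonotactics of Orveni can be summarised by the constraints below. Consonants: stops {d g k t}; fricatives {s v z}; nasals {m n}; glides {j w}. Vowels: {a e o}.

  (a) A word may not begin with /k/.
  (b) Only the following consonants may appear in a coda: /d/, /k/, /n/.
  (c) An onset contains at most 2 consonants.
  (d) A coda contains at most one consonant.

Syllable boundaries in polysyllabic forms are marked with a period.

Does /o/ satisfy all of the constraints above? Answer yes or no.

/o/ — σ1 onset /∅/, coda /∅/ ok → permitted

yes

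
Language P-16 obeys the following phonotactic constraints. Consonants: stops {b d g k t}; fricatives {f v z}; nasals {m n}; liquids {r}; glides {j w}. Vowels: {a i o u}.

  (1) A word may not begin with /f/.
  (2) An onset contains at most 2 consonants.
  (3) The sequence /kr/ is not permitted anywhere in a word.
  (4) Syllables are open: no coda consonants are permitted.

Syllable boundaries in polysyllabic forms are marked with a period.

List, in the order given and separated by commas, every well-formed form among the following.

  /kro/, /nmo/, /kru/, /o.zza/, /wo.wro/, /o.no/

/nmo/, /o.zza/, /wo.wro/, /o.no/

/kro/ — violates constraint 3: contains banned sequence /kr/ → ill-formed
/nmo/ — σ1 onset /nm/ (2C), coda /∅/ ok → well-formed
/kru/ — violates constraint 3: contains banned sequence /kr/ → ill-formed
/o.zza/ — σ1 onset /∅/, coda /∅/ ok; σ2 onset /zz/ (2C), coda /∅/ ok → well-formed
/wo.wro/ — σ1 onset /w/, coda /∅/ ok; σ2 onset /wr/ (2C), coda /∅/ ok → well-formed
/o.no/ — σ1 onset /∅/, coda /∅/ ok; σ2 onset /n/, coda /∅/ ok → well-formed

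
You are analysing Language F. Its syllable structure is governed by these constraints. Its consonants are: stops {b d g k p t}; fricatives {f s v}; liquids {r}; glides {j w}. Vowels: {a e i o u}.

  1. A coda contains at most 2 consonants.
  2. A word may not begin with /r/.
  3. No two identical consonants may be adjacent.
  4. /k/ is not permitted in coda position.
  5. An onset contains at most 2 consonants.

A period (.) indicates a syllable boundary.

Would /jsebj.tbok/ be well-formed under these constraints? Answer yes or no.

no

/jsebj.tbok/ — violates constraint 4: syllable 2 coda contains /k/ → ill-formed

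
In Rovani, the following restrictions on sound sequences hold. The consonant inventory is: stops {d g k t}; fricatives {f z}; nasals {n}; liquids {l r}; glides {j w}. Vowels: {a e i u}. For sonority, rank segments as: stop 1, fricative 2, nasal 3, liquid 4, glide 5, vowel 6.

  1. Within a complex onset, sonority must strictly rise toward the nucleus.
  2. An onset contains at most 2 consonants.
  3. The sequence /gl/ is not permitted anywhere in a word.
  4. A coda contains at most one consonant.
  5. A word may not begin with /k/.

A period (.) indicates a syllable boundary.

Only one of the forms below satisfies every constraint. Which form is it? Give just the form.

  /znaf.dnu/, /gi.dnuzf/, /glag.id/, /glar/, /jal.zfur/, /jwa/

/znaf.dnu/ — σ1 onset /zn/ (2→3 rises), coda /f/ ok; σ2 onset /dn/ (1→3 rises), coda /∅/ ok → licit
/gi.dnuzf/ — violates constraint 4: syllable 2 coda /zf/ has 2 consonants (> 1) → illicit
/glag.id/ — violates constraint 3: contains banned sequence /gl/ → illicit
/glar/ — violates constraint 3: contains banned sequence /gl/ → illicit
/jal.zfur/ — violates constraint 1: syllable 2 onset /zf/: /z/ (fricative, 2) → /f/ (fricative, 2) does not rise → illicit
/jwa/ — violates constraint 1: syllable 1 onset /jw/: /j/ (glide, 5) → /w/ (glide, 5) does not rise → illicit

/znaf.dnu/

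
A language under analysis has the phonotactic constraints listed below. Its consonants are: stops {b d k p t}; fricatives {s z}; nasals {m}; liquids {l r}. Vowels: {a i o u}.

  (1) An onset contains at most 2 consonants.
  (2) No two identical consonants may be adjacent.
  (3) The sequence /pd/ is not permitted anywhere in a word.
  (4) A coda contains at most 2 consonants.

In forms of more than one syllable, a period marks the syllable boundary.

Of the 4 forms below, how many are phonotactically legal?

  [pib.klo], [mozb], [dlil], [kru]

[pib.klo] — σ1 onset /p/, coda /b/ ok; σ2 onset /kl/ (2C), coda /∅/ ok → phonotactically legal
[mozb] — σ1 onset /m/, coda /zb/ (2C) ok → phonotactically legal
[dlil] — σ1 onset /dl/ (2C), coda /l/ ok → phonotactically legal
[kru] — σ1 onset /kr/ (2C), coda /∅/ ok → phonotactically legal
Phonotactically legal: [pib.klo], [mozb], [dlil], [kru] → 4.

4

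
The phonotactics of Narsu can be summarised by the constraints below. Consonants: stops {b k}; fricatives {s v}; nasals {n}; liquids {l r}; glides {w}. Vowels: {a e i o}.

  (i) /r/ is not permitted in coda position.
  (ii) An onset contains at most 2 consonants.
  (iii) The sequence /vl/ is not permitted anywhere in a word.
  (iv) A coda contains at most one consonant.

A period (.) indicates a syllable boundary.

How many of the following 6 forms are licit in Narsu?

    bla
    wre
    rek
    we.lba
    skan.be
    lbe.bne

6

bla — σ1 onset /bl/ (2C), coda /∅/ ok → licit
wre — σ1 onset /wr/ (2C), coda /∅/ ok → licit
rek — σ1 onset /r/, coda /k/ ok → licit
we.lba — σ1 onset /w/, coda /∅/ ok; σ2 onset /lb/ (2C), coda /∅/ ok → licit
skan.be — σ1 onset /sk/ (2C), coda /n/ ok; σ2 onset /b/, coda /∅/ ok → licit
lbe.bne — σ1 onset /lb/ (2C), coda /∅/ ok; σ2 onset /bn/ (2C), coda /∅/ ok → licit
Licit: bla, wre, rek, we.lba, skan.be, lbe.bne → 6.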